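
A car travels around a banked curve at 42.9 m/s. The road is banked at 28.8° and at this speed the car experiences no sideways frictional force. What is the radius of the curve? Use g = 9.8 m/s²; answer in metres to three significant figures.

342 m

Frictionless banking: tanθ = v²/(rg), so r = v²/(g tanθ).
r = (42.9)²/(9.8 × tan 28.8°) = 1840/(9.8 × 0.5498) = 1840/5.388 = 341.6 m.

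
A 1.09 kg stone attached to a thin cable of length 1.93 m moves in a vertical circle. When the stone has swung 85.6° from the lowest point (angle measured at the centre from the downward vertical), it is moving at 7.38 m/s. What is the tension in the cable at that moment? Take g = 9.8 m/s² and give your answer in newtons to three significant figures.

Take the radial direction toward the centre of the circle as positive. The component of the weight along the string toward the centre is −mg cos φ (φ measured from the bottom), so Newton's second law along the string gives T − mg cos φ = m v²/r.
cos 85.6° = 0.07672, so T = m(v²/r + g cos φ) = 1.09 × ((7.38)²/1.93 + 9.8 × 0.07672) = 1.09 × (28.22 + (0.7518)) = 1.09 × 28.97 = 31.58 N.

31.6 N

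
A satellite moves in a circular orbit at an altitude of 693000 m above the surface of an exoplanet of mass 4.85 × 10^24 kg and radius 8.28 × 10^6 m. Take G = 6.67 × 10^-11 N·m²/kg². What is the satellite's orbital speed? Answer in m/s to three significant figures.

6000 m/s

Orbital radius r = R + h = 8.28 × 10^6 + 693000 = 8.973 × 10^6 m.
Gravity supplies the centripetal force: G M m / r² = m v² / r, so v = √(GM/r).
v = √(6.67 × 10^-11 × 4.85 × 10^24 / 8.973 × 10^6) = √(3.605 × 10^7) = 6004 m/s.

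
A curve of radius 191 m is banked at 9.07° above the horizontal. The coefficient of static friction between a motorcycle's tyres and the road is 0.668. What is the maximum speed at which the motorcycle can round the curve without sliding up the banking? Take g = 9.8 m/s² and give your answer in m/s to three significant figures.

At the maximum speed, friction acts down the slope at its limiting value f = μN. Radially (horizontal, toward centre): N sinθ + μN cosθ = mv²/r. Vertically: N cosθ − μN sinθ = mg.
Dividing: v² = r g (sinθ + μcosθ)/(cosθ − μsinθ).
sinθ + μcosθ = 0.1576 + 0.668×0.9875 = 0.8173; cosθ − μsinθ = 0.9875 − 0.668×0.1576 = 0.8822.
v² = 191 × 9.8 × 0.8173/0.8822 = 1734 m²/s², so v = 41.64 m/s.

41.6 m/s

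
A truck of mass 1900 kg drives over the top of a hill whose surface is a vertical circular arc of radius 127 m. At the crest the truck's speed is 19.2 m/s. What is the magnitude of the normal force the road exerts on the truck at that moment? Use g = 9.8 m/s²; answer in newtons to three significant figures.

13100 N

At the crest the centripetal acceleration points downward (toward the centre of the arc), so mg − N = mv²/r.
N = m(g − v²/r) = 1900 × (9.8 − (19.2)²/127) = 1900 × (9.8 − 2.903) = 1900 × 6.897 = 13100 N.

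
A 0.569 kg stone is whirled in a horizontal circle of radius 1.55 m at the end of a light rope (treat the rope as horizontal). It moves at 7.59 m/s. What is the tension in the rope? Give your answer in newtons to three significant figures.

21.1 N

The tension is the only horizontal force, so it supplies the full centripetal force: T = m v²/r = 0.569 × (7.590)²/1.55 = 0.569 × 57.61/1.55 = 21.15 N.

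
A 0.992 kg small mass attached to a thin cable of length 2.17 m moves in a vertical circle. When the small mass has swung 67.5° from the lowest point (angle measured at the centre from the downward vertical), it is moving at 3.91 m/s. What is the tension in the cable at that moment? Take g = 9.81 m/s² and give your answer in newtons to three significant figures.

Take the radial direction toward the centre of the circle as positive. The component of the weight along the string toward the centre is −mg cos φ (φ measured from the bottom), so Newton's second law along the string gives T − mg cos φ = m v²/r.
cos 67.5° = 0.3827, so T = m(v²/r + g cos φ) = 0.992 × ((3.91)²/2.17 + 9.81 × 0.3827) = 0.992 × (7.045 + (3.754)) = 0.992 × 10.80 = 10.71 N.

10.7 N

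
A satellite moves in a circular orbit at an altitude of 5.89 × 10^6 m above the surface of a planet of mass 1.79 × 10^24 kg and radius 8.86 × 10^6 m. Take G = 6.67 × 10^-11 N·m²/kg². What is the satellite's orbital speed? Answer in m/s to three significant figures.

2850 m/s

Orbital radius r = R + h = 8.86 × 10^6 + 5.89 × 10^6 = 1.475 × 10^7 m.
Gravity supplies the centripetal force: G M m / r² = m v² / r, so v = √(GM/r).
v = √(6.67 × 10^-11 × 1.79 × 10^24 / 1.475 × 10^7) = √(8.094 × 10^6) = 2845 m/s.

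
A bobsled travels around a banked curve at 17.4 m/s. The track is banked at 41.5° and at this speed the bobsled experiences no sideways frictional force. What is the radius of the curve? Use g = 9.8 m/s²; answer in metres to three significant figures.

34.9 m

Frictionless banking: tanθ = v²/(rg), so r = v²/(g tanθ).
r = (17.4)²/(9.8 × tan 41.5°) = 302.8/(9.8 × 0.8847) = 302.8/8.670 = 34.92 m.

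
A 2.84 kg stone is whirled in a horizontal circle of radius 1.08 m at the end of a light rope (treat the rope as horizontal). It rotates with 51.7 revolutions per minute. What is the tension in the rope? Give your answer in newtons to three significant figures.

89.9 N

ω = 51.7 rev/min × 2π/60 = 5.414 rad/s, so v = ωr = 5.414 × 1.08 = 5.847 m/s.
The tension is the only horizontal force, so it supplies the full centripetal force: T = m v²/r = 2.84 × (5.847)²/1.08 = 2.84 × 34.19/1.08 = 89.90 N.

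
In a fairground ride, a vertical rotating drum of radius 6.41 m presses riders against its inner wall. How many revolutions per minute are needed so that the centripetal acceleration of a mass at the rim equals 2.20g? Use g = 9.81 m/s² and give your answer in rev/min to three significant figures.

Require ω²r = 2.20g, so ω = √(2.20 × 9.81/6.41) = 1.835 rad/s.
In rev/min: ω × 60/(2π) = 1.835 × 60/(2π) = 17.52 rev/min.

17.5 rev/min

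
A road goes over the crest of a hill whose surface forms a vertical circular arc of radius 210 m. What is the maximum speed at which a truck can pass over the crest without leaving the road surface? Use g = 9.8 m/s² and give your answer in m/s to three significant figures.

At the crest the centre of the circle is below the truck, so the net downward (centripetal) force is mg − N = mv²/r.
The truck leaves the road when N → 0, giving v_max = √(g r) = √(9.8 × 210) = 45.37 m/s.

45.4 m/s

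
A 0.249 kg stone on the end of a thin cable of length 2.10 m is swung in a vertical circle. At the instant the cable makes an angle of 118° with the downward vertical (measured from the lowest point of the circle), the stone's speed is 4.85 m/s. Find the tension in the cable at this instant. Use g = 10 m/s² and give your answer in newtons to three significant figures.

1.62 N

Take the radial direction toward the centre of the circle as positive. The component of the weight along the string toward the centre is −mg cos φ (φ measured from the bottom), so Newton's second law along the string gives T − mg cos φ = m v²/r.
cos 118° = -0.4695, so T = m(v²/r + g cos φ) = 0.249 × ((4.85)²/2.10 + 10.0 × -0.4695) = 0.249 × (11.20 + (-4.695)) = 0.249 × 6.506 = 1.620 N.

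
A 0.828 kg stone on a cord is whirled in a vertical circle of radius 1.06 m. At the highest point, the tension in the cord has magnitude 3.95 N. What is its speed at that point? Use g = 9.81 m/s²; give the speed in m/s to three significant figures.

3.93 m/s

At the top, T + mg = mv²/r, so v = √(r(T/m + g)) = √(1.06 × (3.95/0.828 + 9.81)) = √(1.06 × 14.58) = √15.46 = 3.931 m/s.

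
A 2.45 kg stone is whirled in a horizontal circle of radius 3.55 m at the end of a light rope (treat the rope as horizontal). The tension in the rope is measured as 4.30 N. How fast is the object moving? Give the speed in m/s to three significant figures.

2.50 m/s

T = m v²/r ⇒ v = √(T r / m) = √(4.30 × 3.55 / 2.45) = √6.231 = 2.496 m/s.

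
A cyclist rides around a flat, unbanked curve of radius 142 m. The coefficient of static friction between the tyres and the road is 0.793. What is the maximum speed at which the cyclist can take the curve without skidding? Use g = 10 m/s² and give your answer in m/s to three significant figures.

On a flat curve, static friction is the only horizontal force, so it must supply the full centripetal force: μ_s m g = m v²/r.
Mass cancels: v_max = √(μ_s g r) = √(0.793 × 10.0 × 142) = √1126 = 33.56 m/s.

33.6 m/s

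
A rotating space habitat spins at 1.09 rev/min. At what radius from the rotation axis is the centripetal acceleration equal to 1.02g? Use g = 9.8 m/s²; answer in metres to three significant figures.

ω = 1.09 rev/min × 2π/60 = 0.1141 rad/s.
a_c = ω²r = 1.02g ⇒ r = 1.02 × 9.8 / (0.1141)² = 9.996/0.01303 = 767.2 m.

767 m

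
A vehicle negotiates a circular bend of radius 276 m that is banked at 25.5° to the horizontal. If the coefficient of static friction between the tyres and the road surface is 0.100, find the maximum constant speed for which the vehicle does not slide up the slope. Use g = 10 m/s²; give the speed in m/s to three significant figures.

40.9 m/s

At the maximum speed, friction acts down the slope at its limiting value f = μN. Radially (horizontal, toward centre): N sinθ + μN cosθ = mv²/r. Vertically: N cosθ − μN sinθ = mg.
Dividing: v² = r g (sinθ + μcosθ)/(cosθ − μsinθ).
sinθ + μcosθ = 0.4305 + 0.100×0.9026 = 0.5208; cosθ − μsinθ = 0.9026 − 0.100×0.4305 = 0.8595.
v² = 276 × 10.0 × 0.5208/0.8595 = 1672 m²/s², so v = 40.89 m/s.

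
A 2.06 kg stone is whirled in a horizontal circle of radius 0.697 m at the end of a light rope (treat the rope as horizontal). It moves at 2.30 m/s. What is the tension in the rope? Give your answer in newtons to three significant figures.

The tension is the only horizontal force, so it supplies the full centripetal force: T = m v²/r = 2.06 × (2.300)²/0.697 = 2.06 × 5.290/0.697 = 15.63 N.

15.6 N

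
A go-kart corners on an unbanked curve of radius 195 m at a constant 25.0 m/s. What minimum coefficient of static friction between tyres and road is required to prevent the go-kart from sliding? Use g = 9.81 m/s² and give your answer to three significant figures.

Friction provides the centripetal force: μ_s m g = m v²/r, so μ_s = v²/(g r) = (25.00)²/(9.81 × 195) = 625.0/1913 = 0.3267.

0.327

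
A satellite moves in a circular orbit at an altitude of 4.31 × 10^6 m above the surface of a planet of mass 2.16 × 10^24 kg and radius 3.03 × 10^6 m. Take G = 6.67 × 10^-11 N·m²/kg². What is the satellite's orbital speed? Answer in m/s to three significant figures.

4430 m/s

Orbital radius r = R + h = 3.03 × 10^6 + 4.31 × 10^6 = 7.340 × 10^6 m.
Gravity supplies the centripetal force: G M m / r² = m v² / r, so v = √(GM/r).
v = √(6.67 × 10^-11 × 2.16 × 10^24 / 7.340 × 10^6) = √(1.963 × 10^7) = 4430 m/s.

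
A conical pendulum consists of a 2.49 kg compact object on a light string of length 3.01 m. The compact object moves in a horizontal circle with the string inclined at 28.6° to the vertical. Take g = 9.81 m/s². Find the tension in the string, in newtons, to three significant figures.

Vertically the bob has no acceleration, so T cosθ = mg.
T = mg/cosθ = 2.49 × 9.81 / cos 28.6° = 24.43/0.8780 = 27.82 N.

27.8 N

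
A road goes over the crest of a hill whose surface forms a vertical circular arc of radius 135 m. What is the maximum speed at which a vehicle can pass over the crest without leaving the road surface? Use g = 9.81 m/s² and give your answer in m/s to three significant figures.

At the crest the centre of the circle is below the vehicle, so the net downward (centripetal) force is mg − N = mv²/r.
The vehicle leaves the road when N → 0, giving v_max = √(g r) = √(9.81 × 135) = 36.39 m/s.

36.4 m/s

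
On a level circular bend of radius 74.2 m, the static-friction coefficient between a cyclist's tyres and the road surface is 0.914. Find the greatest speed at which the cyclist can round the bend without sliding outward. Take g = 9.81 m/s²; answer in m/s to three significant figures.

Friction provides the centripetal force on a flat curve. At maximum speed it is at its limiting value: μ_s m g = m v²/r.
Mass cancels: v_max = √(μ_s g r) = √(0.914 × 9.81 × 74.2) = √665.3 = 25.79 m/s.

25.8 m/s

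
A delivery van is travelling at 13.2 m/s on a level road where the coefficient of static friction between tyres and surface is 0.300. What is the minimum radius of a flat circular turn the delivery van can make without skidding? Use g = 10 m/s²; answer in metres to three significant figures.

58.1 m

At the limit, μ_s m g = m v²/r, so r_min = v²/(μ_s g) = (13.2)²/(0.300 × 10.0) = 174.2/3.000 = 58.08 m.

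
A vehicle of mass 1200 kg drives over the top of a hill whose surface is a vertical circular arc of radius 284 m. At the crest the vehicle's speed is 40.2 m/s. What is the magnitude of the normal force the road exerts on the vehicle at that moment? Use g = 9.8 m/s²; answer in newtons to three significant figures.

At the crest the centripetal acceleration points downward (toward the centre of the arc), so mg − N = mv²/r.
N = m(g − v²/r) = 1200 × (9.8 − (40.2)²/284) = 1200 × (9.8 − 5.690) = 1200 × 4.110 = 4932 N.

4930 N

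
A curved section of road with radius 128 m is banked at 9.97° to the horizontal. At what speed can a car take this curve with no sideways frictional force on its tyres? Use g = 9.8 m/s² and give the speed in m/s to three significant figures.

On a frictionless banked curve, N sinθ = mv²/r and N cosθ = mg, so tanθ = v²/(rg).
v = √(r g tanθ) = √(128 × 9.8 × tan 9.97°) = √(128 × 9.8 × 0.1758) = √220.5 = 14.85 m/s.

14.8 m/s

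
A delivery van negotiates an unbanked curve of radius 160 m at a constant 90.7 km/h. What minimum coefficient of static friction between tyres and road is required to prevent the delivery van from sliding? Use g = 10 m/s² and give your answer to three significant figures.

v = 90.7/3.6 = 25.19 m/s.
Friction provides the centripetal force: μ_s m g = m v²/r, so μ_s = v²/(g r) = (25.19)²/(10.0 × 160) = 634.8/1600 = 0.3967.

0.397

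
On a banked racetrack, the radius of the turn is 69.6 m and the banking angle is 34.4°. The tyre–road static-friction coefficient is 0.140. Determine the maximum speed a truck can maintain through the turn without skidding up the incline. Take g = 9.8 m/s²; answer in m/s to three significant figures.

At the maximum speed, friction acts down the slope at its limiting value f = μN. Radially (horizontal, toward centre): N sinθ + μN cosθ = mv²/r. Vertically: N cosθ − μN sinθ = mg.
Dividing: v² = r g (sinθ + μcosθ)/(cosθ − μsinθ).
sinθ + μcosθ = 0.5650 + 0.140×0.8251 = 0.6805; cosθ − μsinθ = 0.8251 − 0.140×0.5650 = 0.7460.
v² = 69.6 × 9.8 × 0.6805/0.7460 = 622.2 m²/s², so v = 24.94 m/s.

24.9 m/s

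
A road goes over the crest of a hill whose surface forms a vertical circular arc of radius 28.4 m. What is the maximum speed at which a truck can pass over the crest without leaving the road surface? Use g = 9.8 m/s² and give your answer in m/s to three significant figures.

At the crest the centre of the circle is below the truck, so the net downward (centripetal) force is mg − N = mv²/r.
The truck leaves the road when N → 0, giving v_max = √(g r) = √(9.8 × 28.4) = 16.68 m/s.

16.7 m/s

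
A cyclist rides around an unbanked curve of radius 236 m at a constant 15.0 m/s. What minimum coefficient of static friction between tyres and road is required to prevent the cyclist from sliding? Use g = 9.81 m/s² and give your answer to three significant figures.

0.0972

Friction provides the centripetal force: μ_s m g = m v²/r, so μ_s = v²/(g r) = (15.00)²/(9.81 × 236) = 225.0/2315 = 0.09719.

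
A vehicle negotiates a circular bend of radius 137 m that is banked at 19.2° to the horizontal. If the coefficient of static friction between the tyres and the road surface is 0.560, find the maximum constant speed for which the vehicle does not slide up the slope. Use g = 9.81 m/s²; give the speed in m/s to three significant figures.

38.9 m/s

At the maximum speed, friction acts down the slope at its limiting value f = μN. Radially (horizontal, toward centre): N sinθ + μN cosθ = mv²/r. Vertically: N cosθ − μN sinθ = mg.
Dividing: v² = r g (sinθ + μcosθ)/(cosθ − μsinθ).
sinθ + μcosθ = 0.3289 + 0.560×0.9444 = 0.8577; cosθ − μsinθ = 0.9444 − 0.560×0.3289 = 0.7602.
v² = 137 × 9.81 × 0.8577/0.7602 = 1516 m²/s², so v = 38.94 m/s.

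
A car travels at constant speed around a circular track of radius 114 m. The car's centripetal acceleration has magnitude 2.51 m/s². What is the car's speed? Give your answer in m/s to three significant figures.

a_c = v²/r ⇒ v = √(a_c · r) = √(2.51 × 114) = √286.1 = 16.92 m/s.

16.9 m/s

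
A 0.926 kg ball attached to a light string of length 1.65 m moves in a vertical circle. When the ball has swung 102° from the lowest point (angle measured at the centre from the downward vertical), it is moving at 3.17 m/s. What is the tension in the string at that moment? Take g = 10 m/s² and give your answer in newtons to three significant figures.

Take the radial direction toward the centre of the circle as positive. The component of the weight along the string toward the centre is −mg cos φ (φ measured from the bottom), so Newton's second law along the string gives T − mg cos φ = m v²/r.
cos 102° = -0.2079, so T = m(v²/r + g cos φ) = 0.926 × ((3.17)²/1.65 + 10.0 × -0.2079) = 0.926 × (6.090 + (-2.079)) = 0.926 × 4.011 = 3.714 N.

3.71 N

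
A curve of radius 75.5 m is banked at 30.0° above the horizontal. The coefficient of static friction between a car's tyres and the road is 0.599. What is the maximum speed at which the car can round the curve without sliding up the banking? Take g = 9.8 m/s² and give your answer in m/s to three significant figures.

At the maximum speed, friction acts down the slope at its limiting value f = μN. Radially (horizontal, toward centre): N sinθ + μN cosθ = mv²/r. Vertically: N cosθ − μN sinθ = mg.
Dividing: v² = r g (sinθ + μcosθ)/(cosθ − μsinθ).
sinθ + μcosθ = 0.5000 + 0.599×0.8660 = 1.019; cosθ − μsinθ = 0.8660 − 0.599×0.5000 = 0.5665.
v² = 75.5 × 9.8 × 1.019/0.5665 = 1331 m²/s², so v = 36.48 m/s.

36.5 m/s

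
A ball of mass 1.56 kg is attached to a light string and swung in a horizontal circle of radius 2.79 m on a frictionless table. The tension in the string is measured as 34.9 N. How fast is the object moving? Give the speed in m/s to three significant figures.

T = m v²/r ⇒ v = √(T r / m) = √(34.9 × 2.79 / 1.56) = √62.42 = 7.900 m/s.

7.90 m/s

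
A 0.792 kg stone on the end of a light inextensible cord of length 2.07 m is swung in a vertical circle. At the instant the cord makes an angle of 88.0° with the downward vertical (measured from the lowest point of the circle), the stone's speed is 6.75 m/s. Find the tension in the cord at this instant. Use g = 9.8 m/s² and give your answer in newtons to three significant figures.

17.7 N

Take the radial direction toward the centre of the circle as positive. The component of the weight along the string toward the centre is −mg cos φ (φ measured from the bottom), so Newton's second law along the string gives T − mg cos φ = m v²/r.
cos 88.0° = 0.03490, so T = m(v²/r + g cos φ) = 0.792 × ((6.75)²/2.07 + 9.8 × 0.03490) = 0.792 × (22.01 + (0.3420)) = 0.792 × 22.35 = 17.70 N.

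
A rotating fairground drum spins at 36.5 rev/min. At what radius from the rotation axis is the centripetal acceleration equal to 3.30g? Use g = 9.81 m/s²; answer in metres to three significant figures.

ω = 36.5 rev/min × 2π/60 = 3.822 rad/s.
a_c = ω²r = 3.30g ⇒ r = 3.30 × 9.81 / (3.822)² = 32.37/14.61 = 2.216 m.

2.22 m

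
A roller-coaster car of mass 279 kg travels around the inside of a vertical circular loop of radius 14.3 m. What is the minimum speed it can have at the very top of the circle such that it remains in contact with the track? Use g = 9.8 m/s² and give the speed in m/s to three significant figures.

At the top, both weight mg and N point toward the centre: N + mg = mv²/r.
At minimum speed N → 0, so mg = mv_min²/r ⇒ v_min = √(g r) = √(9.8 × 14.3) = 11.84 m/s.

11.8 m/s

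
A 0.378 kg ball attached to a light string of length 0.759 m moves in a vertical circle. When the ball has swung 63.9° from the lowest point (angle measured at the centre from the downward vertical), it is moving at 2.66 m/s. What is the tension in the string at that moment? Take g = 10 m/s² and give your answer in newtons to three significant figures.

5.19 N

Take the radial direction toward the centre of the circle as positive. The component of the weight along the string toward the centre is −mg cos φ (φ measured from the bottom), so Newton's second law along the string gives T − mg cos φ = m v²/r.
cos 63.9° = 0.4399, so T = m(v²/r + g cos φ) = 0.378 × ((2.66)²/0.759 + 10.0 × 0.4399) = 0.378 × (9.322 + (4.399)) = 0.378 × 13.72 = 5.187 N.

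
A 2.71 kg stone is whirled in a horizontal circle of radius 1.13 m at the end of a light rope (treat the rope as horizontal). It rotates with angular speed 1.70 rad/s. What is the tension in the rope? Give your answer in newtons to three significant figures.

8.85 N

v = ωr = 1.70 × 1.13 = 1.921 m/s.
The tension is the only horizontal force, so it supplies the full centripetal force: T = m v²/r = 2.71 × (1.921)²/1.13 = 2.71 × 3.690/1.13 = 8.850 N.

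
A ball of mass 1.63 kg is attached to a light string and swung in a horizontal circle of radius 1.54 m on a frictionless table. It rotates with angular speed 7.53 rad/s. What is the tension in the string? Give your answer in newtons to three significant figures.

v = ωr = 7.53 × 1.54 = 11.60 m/s.
The tension is the only horizontal force, so it supplies the full centripetal force: T = m v²/r = 1.63 × (11.60)²/1.54 = 1.63 × 134.5/1.54 = 142.3 N.

142 N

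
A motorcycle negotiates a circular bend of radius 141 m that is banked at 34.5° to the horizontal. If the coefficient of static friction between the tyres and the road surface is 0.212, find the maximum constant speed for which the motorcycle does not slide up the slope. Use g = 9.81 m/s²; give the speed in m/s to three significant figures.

38.2 m/s

At the maximum speed, friction acts down the slope at its limiting value f = μN. Radially (horizontal, toward centre): N sinθ + μN cosθ = mv²/r. Vertically: N cosθ − μN sinθ = mg.
Dividing: v² = r g (sinθ + μcosθ)/(cosθ − μsinθ).
sinθ + μcosθ = 0.5664 + 0.212×0.8241 = 0.7411; cosθ − μsinθ = 0.8241 − 0.212×0.5664 = 0.7040.
v² = 141 × 9.81 × 0.7411/0.7040 = 1456 m²/s², so v = 38.16 m/s.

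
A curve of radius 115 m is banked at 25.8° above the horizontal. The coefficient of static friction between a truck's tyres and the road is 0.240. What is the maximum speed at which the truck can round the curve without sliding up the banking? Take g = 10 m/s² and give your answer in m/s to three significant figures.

30.7 m/s

At the maximum speed, friction acts down the slope at its limiting value f = μN. Radially (horizontal, toward centre): N sinθ + μN cosθ = mv²/r. Vertically: N cosθ − μN sinθ = mg.
Dividing: v² = r g (sinθ + μcosθ)/(cosθ − μsinθ).
sinθ + μcosθ = 0.4352 + 0.240×0.9003 = 0.6513; cosθ − μsinθ = 0.9003 − 0.240×0.4352 = 0.7959.
v² = 115 × 10.0 × 0.6513/0.7959 = 941.1 m²/s², so v = 30.68 m/s.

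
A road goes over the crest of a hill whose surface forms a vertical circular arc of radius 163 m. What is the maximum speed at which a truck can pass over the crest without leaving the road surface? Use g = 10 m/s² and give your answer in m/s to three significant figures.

40.4 m/s

At the crest the centre of the circle is below the truck, so the net downward (centripetal) force is mg − N = mv²/r.
The truck leaves the road when N → 0, giving v_max = √(g r) = √(10.0 × 163) = 40.37 m/s.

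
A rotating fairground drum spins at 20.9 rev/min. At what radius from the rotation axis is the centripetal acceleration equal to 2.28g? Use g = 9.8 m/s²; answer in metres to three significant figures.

4.66 m

ω = 20.9 rev/min × 2π/60 = 2.189 rad/s.
a_c = ω²r = 2.28g ⇒ r = 2.28 × 9.8 / (2.189)² = 22.34/4.790 = 4.665 m.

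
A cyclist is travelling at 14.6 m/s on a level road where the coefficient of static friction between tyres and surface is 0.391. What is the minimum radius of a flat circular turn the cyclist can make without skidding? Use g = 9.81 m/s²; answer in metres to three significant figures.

55.6 m

At the limit, μ_s m g = m v²/r, so r_min = v²/(μ_s g) = (14.6)²/(0.391 × 9.81) = 213.2/3.836 = 55.57 m.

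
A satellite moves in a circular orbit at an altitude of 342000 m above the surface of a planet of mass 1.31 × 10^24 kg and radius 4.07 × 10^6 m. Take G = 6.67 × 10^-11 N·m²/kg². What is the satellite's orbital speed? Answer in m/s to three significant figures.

Orbital radius r = R + h = 4.07 × 10^6 + 342000 = 4.412 × 10^6 m.
Gravity supplies the centripetal force: G M m / r² = m v² / r, so v = √(GM/r).
v = √(6.67 × 10^-11 × 1.31 × 10^24 / 4.412 × 10^6) = √(1.980 × 10^7) = 4450 m/s.

4450 m/s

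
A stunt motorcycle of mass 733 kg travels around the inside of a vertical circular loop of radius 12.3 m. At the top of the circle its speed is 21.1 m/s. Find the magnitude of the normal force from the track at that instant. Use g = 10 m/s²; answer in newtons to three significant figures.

At the top, both N and the weight mg point inward (toward the centre), so N + mg = mv²/r.
N = m(v²/r − g) = 733 × ((21.1)²/12.3 − 10.0) = 733 × (36.20 − 10.0) = 733 × 26.20 = 19200 N.

19200 N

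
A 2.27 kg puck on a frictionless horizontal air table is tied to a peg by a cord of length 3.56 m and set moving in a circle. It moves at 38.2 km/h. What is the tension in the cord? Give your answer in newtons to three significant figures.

71.8 N

v = 38.2 km/h = 38.2/3.6 = 10.61 m/s.
The tension is the only horizontal force, so it supplies the full centripetal force: T = m v²/r = 2.27 × (10.61)²/3.56 = 2.27 × 112.6/3.56 = 71.80 N.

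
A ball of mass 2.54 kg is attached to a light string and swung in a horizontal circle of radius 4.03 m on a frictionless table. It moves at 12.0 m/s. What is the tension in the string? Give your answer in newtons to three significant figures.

90.8 N

The tension is the only horizontal force, so it supplies the full centripetal force: T = m v²/r = 2.54 × (12.00)²/4.03 = 2.54 × 144.0/4.03 = 90.76 N.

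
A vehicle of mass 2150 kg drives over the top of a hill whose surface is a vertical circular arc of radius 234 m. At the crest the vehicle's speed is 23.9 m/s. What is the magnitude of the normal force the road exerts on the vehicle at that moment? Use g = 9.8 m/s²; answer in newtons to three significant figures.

15800 N

At the crest the centripetal acceleration points downward (toward the centre of the arc), so mg − N = mv²/r.
N = m(g − v²/r) = 2150 × (9.8 − (23.9)²/234) = 2150 × (9.8 − 2.441) = 2150 × 7.359 = 15820 N.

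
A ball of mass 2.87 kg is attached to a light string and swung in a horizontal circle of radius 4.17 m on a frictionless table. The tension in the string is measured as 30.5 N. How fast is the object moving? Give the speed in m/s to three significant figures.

6.66 m/s

T = m v²/r ⇒ v = √(T r / m) = √(30.5 × 4.17 / 2.87) = √44.32 = 6.657 m/s.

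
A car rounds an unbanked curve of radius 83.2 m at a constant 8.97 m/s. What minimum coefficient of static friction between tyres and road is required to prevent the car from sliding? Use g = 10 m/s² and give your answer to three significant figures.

0.0967

Friction provides the centripetal force: μ_s m g = m v²/r, so μ_s = v²/(g r) = (8.970)²/(10.0 × 83.2) = 80.46/832.0 = 0.09671.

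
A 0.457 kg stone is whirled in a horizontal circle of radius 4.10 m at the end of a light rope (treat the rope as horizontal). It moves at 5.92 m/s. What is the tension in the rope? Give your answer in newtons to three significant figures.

The tension is the only horizontal force, so it supplies the full centripetal force: T = m v²/r = 0.457 × (5.920)²/4.10 = 0.457 × 35.05/4.10 = 3.906 N.

3.91 N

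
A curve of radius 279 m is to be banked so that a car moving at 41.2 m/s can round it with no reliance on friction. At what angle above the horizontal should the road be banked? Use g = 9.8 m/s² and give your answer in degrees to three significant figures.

31.8°

With no friction, the horizontal component of the normal force provides the centripetal force: N sinθ = mv²/r, while N cosθ = mg vertically.
Dividing: tanθ = v²/(r g) = (41.2)²/(279 × 9.8) = 1697/2734 = 0.6208.
θ = arctan(0.6208) = 31.83°.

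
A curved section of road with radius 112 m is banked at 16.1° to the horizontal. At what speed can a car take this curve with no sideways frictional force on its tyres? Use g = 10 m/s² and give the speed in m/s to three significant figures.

On a frictionless banked curve, N sinθ = mv²/r and N cosθ = mg, so tanθ = v²/(rg).
v = √(r g tanθ) = √(112 × 10.0 × tan 16.1°) = √(112 × 10.0 × 0.2886) = √323.3 = 17.98 m/s.

18.0 m/s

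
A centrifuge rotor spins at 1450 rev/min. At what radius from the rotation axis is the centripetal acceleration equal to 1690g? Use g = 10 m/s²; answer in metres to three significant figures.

0.733 m

ω = 1450 rev/min × 2π/60 = 151.8 rad/s.
a_c = ω²r = 1690g ⇒ r = 1690 × 10.0 / (151.8)² = 16900/23060 = 0.7330 m.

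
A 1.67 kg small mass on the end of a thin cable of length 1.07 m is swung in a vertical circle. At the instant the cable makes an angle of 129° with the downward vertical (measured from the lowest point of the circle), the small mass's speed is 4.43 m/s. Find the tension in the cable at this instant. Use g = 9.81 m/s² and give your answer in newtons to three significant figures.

Take the radial direction toward the centre of the circle as positive. The component of the weight along the string toward the centre is −mg cos φ (φ measured from the bottom), so Newton's second law along the string gives T − mg cos φ = m v²/r.
cos 129° = -0.6293, so T = m(v²/r + g cos φ) = 1.67 × ((4.43)²/1.07 + 9.81 × -0.6293) = 1.67 × (18.34 + (-6.174)) = 1.67 × 12.17 = 20.32 N.

20.3 N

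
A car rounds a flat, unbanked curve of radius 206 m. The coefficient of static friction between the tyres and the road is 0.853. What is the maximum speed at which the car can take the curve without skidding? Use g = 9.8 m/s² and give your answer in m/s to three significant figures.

The only inward force on a level bend is static friction, so at the limit f_s = μ_s N = μ_s m g = m v²/r.
Mass cancels: v_max = √(μ_s g r) = √(0.853 × 9.8 × 206) = √1722 = 41.50 m/s.

41.5 m/s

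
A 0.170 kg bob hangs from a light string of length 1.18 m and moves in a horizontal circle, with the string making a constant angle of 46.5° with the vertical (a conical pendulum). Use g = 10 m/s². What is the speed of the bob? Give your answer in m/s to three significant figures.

The radius of the circle is r = L sinθ = 1.18 × sin 46.5° = 0.8559 m.
Horizontally T sinθ = mv²/r and vertically T cosθ = mg, so tanθ = v²/(rg).
v = √(r g tanθ) = √(0.8559 × 10.0 × 1.054) = √9.020 = 3.003 m/s.

3.00 m/s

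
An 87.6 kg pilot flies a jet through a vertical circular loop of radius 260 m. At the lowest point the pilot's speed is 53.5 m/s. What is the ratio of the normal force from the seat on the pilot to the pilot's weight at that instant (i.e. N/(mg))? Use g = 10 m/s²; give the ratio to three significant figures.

At the bottom, N − mg = mv²/r, so N = m(v²/r + g) and N/(mg) = v²/(rg) + 1 = (53.5)²/(260 × 10.0) + 1 = 1.101 + 1 = 2.101.

2.10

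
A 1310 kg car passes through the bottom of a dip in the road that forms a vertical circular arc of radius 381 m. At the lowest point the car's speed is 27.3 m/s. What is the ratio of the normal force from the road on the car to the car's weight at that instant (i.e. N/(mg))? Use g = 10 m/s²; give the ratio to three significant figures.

At the bottom, N − mg = mv²/r, so N = m(v²/r + g) and N/(mg) = v²/(rg) + 1 = (27.3)²/(381 × 10.0) + 1 = 0.1956 + 1 = 1.196.

1.20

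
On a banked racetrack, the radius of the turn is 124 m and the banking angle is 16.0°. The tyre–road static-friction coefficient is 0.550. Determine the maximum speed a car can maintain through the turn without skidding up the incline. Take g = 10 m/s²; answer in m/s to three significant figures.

35.1 m/s

At the maximum speed, friction acts down the slope at its limiting value f = μN. Radially (horizontal, toward centre): N sinθ + μN cosθ = mv²/r. Vertically: N cosθ − μN sinθ = mg.
Dividing: v² = r g (sinθ + μcosθ)/(cosθ − μsinθ).
sinθ + μcosθ = 0.2756 + 0.550×0.9613 = 0.8043; cosθ − μsinθ = 0.9613 − 0.550×0.2756 = 0.8097.
v² = 124 × 10.0 × 0.8043/0.8097 = 1232 m²/s², so v = 35.10 m/s.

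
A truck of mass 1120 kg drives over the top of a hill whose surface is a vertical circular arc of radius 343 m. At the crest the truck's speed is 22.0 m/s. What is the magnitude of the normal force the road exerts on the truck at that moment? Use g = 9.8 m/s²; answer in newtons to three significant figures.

At the crest the centripetal acceleration points downward (toward the centre of the arc), so mg − N = mv²/r.
N = m(g − v²/r) = 1120 × (9.8 − (22.0)²/343) = 1120 × (9.8 − 1.411) = 1120 × 8.389 = 9396 N.

9400 N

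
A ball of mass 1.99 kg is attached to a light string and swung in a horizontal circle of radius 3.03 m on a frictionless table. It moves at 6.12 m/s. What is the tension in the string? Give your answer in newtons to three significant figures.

24.6 N

The tension is the only horizontal force, so it supplies the full centripetal force: T = m v²/r = 1.99 × (6.120)²/3.03 = 1.99 × 37.45/3.03 = 24.60 N.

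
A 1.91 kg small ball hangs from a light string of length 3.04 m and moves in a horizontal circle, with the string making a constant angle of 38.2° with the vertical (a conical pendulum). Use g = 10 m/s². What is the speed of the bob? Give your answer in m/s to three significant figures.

3.85 m/s

The radius of the circle is r = L sinθ = 3.04 × sin 38.2° = 1.880 m.
Horizontally T sinθ = mv²/r and vertically T cosθ = mg, so tanθ = v²/(rg).
v = √(r g tanθ) = √(1.880 × 10.0 × 0.7869) = √14.79 = 3.846 m/s.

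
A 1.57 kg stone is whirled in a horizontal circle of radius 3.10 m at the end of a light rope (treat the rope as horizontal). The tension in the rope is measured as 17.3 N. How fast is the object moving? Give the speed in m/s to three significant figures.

5.84 m/s

T = m v²/r ⇒ v = √(T r / m) = √(17.3 × 3.10 / 1.57) = √34.16 = 5.845 m/s.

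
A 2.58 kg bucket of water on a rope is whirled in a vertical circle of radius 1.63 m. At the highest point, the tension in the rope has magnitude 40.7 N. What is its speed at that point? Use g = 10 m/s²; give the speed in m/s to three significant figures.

6.48 m/s

At the top, T + mg = mv²/r, so v = √(r(T/m + g)) = √(1.63 × (40.7/2.58 + 10.0)) = √(1.63 × 25.78) = √42.01 = 6.482 m/s.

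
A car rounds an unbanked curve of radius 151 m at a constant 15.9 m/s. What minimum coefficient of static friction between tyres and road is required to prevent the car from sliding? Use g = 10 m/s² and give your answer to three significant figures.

Friction provides the centripetal force: μ_s m g = m v²/r, so μ_s = v²/(g r) = (15.90)²/(10.0 × 151) = 252.8/1510 = 0.1674.

0.167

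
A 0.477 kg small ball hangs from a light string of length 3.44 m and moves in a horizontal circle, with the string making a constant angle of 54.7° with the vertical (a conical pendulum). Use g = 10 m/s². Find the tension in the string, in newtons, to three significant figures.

Vertically the bob has no acceleration, so T cosθ = mg.
T = mg/cosθ = 0.477 × 10.0 / cos 54.7° = 4.770/0.5779 = 8.255 N.

8.25 N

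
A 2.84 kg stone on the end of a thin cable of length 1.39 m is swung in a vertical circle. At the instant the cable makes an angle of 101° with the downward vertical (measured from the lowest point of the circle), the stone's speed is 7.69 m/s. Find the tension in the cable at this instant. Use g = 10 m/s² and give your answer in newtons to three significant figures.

115 N

Take the radial direction toward the centre of the circle as positive. The component of the weight along the string toward the centre is −mg cos φ (φ measured from the bottom), so Newton's second law along the string gives T − mg cos φ = m v²/r.
cos 101° = -0.1908, so T = m(v²/r + g cos φ) = 2.84 × ((7.69)²/1.39 + 10.0 × -0.1908) = 2.84 × (42.54 + (-1.908)) = 2.84 × 40.64 = 115.4 N.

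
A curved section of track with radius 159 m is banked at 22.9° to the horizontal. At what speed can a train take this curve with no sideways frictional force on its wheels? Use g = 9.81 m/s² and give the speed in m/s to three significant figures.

25.7 m/s

On a frictionless banked curve, N sinθ = mv²/r and N cosθ = mg, so tanθ = v²/(rg).
v = √(r g tanθ) = √(159 × 9.81 × tan 22.9°) = √(159 × 9.81 × 0.4224) = √658.9 = 25.67 m/s.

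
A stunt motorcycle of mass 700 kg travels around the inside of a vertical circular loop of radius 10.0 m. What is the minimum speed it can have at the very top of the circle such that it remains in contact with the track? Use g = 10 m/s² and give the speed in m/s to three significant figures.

At the highest point the centre is directly below, so both the weight and N act inward: N + mg = mv²/r.
At minimum speed N → 0, so mg = mv_min²/r ⇒ v_min = √(g r) = √(10.0 × 10.0) = 10.00 m/s.

10.0 m/s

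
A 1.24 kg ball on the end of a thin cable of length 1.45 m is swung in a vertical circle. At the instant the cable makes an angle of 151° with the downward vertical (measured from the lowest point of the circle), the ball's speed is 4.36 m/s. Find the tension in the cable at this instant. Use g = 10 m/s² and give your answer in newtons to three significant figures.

5.41 N

Take the radial direction toward the centre of the circle as positive. The component of the weight along the string toward the centre is −mg cos φ (φ measured from the bottom), so Newton's second law along the string gives T − mg cos φ = m v²/r.
cos 151° = -0.8746, so T = m(v²/r + g cos φ) = 1.24 × ((4.36)²/1.45 + 10.0 × -0.8746) = 1.24 × (13.11 + (-8.746)) = 1.24 × 4.364 = 5.411 N.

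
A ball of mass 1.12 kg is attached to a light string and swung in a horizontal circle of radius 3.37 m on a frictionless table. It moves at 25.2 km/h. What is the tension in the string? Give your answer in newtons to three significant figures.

v = 25.2 km/h = 25.2/3.6 = 7.000 m/s.
The tension is the only horizontal force, so it supplies the full centripetal force: T = m v²/r = 1.12 × (7.000)²/3.37 = 1.12 × 49.00/3.37 = 16.28 N.

16.3 N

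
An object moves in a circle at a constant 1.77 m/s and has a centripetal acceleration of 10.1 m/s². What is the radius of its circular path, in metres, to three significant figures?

0.310 m

a_c = v²/r ⇒ r = v²/a_c = (1.77)²/10.1 = 3.133/10.1 = 0.3102 m.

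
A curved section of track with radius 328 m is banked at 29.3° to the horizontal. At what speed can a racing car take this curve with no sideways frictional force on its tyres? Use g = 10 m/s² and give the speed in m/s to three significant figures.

On a frictionless banked curve, N sinθ = mv²/r and N cosθ = mg, so tanθ = v²/(rg).
v = √(r g tanθ) = √(328 × 10.0 × tan 29.3°) = √(328 × 10.0 × 0.5612) = √1841 = 42.90 m/s.

42.9 m/s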